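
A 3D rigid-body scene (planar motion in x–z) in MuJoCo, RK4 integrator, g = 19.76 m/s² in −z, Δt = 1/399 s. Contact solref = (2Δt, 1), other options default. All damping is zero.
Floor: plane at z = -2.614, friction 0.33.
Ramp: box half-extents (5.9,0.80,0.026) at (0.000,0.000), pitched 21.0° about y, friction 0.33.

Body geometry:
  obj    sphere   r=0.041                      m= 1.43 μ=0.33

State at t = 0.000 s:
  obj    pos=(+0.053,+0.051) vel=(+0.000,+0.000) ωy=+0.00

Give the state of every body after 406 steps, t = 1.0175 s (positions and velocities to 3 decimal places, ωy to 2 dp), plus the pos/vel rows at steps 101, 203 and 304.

State at t = 1.0175 s:
  obj    pos=(+2.498,-0.887) vel=(+4.805,-1.844) ωy=+125.52

Key-timestep trajectory:
   step    t(s)  obj.x    obj.z    obj.vx   obj.vz 
    101  0.2531   +0.204  -0.007  +1.195  -0.459
    203  0.5088   +0.664  -0.183  +2.403  -0.922
    304  0.7619   +1.424  -0.475  +3.598  -1.381


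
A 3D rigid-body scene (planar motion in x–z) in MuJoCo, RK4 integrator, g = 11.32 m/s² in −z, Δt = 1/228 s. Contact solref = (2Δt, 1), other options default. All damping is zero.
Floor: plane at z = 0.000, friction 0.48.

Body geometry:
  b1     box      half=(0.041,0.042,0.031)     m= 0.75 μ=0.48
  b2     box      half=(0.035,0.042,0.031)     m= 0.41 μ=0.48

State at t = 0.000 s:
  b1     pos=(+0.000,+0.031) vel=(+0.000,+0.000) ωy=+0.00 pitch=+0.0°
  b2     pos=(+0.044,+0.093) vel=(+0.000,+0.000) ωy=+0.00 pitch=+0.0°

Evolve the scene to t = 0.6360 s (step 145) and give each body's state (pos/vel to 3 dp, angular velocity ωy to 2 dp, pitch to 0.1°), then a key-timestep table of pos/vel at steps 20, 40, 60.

State at t = 0.6360 s:
  b1     pos=(+0.000,+0.031) vel=(+0.000,+0.000) ωy=+0.00 pitch=+0.0°
  b2     pos=(+0.083,+0.035) vel=(+0.000,+0.000) ωy=+0.00 pitch=+90.0°

Key-timestep trajectory:
   step    t(s)  b1.x    b1.z    b1.vx   b1.vz   b2.x    b2.z    b2.vx   b2.vz 
     20  0.0877   +0.000  +0.031  +0.000  +0.000   +0.047  +0.093  +0.069  -0.013
     40  0.1754   +0.000  +0.031  +0.000  +0.000   +0.059  +0.088  +0.222  -0.144
     60  0.2632   +0.000  +0.031  +0.000  +0.000   +0.081  +0.043  +0.264  -0.976


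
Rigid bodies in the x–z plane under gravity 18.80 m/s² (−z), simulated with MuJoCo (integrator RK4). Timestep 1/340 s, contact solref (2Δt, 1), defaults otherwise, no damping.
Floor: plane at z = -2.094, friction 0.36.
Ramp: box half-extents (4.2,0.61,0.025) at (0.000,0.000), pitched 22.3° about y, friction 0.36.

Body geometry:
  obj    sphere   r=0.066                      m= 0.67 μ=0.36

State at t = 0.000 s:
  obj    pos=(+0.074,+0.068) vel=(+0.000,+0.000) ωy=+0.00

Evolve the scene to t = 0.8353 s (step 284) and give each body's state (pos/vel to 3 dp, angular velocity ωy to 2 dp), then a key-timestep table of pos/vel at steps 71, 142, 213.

State at t = 0.8353 s:
  obj    pos=(+1.719,-0.607) vel=(+3.938,-1.615) ωy=+64.48

Key-timestep trajectory:
   step    t(s)  obj.x    obj.z    obj.vx   obj.vz 
     71  0.2088   +0.177  +0.026  +0.985  -0.404
    142  0.4176   +0.485  -0.101  +1.969  -0.808
    213  0.6265   +0.999  -0.311  +2.954  -1.211


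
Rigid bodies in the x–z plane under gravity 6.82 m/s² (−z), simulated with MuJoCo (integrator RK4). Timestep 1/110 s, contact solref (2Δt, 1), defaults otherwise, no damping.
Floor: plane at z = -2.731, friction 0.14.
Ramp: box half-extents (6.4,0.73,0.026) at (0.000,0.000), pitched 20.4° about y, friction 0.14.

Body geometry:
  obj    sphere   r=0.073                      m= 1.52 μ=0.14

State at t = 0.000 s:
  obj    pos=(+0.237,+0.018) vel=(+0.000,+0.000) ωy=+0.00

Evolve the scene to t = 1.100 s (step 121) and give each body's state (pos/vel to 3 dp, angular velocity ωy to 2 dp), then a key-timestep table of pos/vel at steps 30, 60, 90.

State at t = 1.100 s:
  obj    pos=(+1.200,-0.341) vel=(+1.751,-0.651) ωy=+25.57

Key-timestep trajectory:
   step    t(s)  obj.x    obj.z    obj.vx   obj.vz 
     30  0.2727   +0.296  -0.005  +0.434  -0.162
     60  0.5455   +0.474  -0.071  +0.868  -0.323
     90  0.8182   +0.770  -0.181  +1.302  -0.484


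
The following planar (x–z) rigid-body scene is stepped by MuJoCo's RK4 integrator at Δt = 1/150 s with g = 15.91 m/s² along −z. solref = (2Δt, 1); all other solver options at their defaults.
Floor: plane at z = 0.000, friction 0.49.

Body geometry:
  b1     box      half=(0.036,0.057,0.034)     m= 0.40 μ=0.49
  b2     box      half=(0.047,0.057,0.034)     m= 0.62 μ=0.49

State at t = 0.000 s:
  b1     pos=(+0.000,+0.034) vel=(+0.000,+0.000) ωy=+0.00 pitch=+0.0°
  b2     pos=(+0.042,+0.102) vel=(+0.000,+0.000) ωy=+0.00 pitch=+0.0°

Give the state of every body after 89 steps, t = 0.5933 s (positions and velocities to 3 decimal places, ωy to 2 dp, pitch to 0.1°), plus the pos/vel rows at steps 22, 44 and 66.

State at t = 0.5933 s:
  b1     pos=(+0.000,+0.034) vel=(+0.000,+0.000) ωy=+0.00 pitch=+0.0°
  b2     pos=(+0.088,+0.047) vel=(+0.001,+0.001) ωy=+0.01 pitch=+90.0°

Key-timestep trajectory:
   step    t(s)  b1.x    b1.z    b1.vx   b1.vz   b2.x    b2.z    b2.vx   b2.vz 
     22  0.1467   +0.000  +0.034  -0.001  +0.000   +0.062  +0.091  +0.300  -0.312
     44  0.2933   +0.000  +0.034  +0.000  +0.000   +0.103  +0.055  +0.048  +0.026
     66  0.4400   +0.000  +0.034  +0.000  +0.000   +0.084  +0.049  +0.041  +0.026


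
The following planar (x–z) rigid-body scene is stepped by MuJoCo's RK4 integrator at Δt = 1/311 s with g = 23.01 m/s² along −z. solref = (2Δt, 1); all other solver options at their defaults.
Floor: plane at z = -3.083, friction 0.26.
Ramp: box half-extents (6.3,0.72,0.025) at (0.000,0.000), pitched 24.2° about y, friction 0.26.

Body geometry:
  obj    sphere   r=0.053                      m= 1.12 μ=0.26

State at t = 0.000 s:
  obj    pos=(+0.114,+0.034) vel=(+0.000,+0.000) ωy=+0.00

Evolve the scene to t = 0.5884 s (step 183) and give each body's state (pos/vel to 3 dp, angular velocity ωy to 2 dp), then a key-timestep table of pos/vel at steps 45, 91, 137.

State at t = 0.5884 s:
  obj    pos=(+1.178,-0.444) vel=(+3.616,-1.625) ωy=+74.79

Key-timestep trajectory:
   step    t(s)  obj.x    obj.z    obj.vx   obj.vz 
     45  0.1447   +0.178  +0.005  +0.889  -0.400
     91  0.2926   +0.377  -0.084  +1.798  -0.808
    137  0.4405   +0.710  -0.234  +2.707  -1.217


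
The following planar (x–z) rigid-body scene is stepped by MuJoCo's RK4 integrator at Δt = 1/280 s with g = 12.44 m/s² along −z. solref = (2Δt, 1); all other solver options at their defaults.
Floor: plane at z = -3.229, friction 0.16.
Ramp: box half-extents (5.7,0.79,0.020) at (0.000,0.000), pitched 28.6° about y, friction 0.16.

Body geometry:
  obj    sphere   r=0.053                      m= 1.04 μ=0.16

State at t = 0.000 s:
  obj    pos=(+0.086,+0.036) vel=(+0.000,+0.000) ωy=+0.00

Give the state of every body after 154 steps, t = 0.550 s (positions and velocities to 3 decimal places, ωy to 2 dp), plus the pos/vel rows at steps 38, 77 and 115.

State at t = 0.550 s:
  obj    pos=(+0.651,-0.272) vel=(+2.054,-1.120) ωy=+44.12

Key-timestep trajectory:
   step    t(s)  obj.x    obj.z    obj.vx   obj.vz 
     38  0.1357   +0.121  +0.017  +0.507  -0.276
     77  0.2750   +0.227  -0.041  +1.027  -0.560
    115  0.4107   +0.401  -0.136  +1.534  -0.836


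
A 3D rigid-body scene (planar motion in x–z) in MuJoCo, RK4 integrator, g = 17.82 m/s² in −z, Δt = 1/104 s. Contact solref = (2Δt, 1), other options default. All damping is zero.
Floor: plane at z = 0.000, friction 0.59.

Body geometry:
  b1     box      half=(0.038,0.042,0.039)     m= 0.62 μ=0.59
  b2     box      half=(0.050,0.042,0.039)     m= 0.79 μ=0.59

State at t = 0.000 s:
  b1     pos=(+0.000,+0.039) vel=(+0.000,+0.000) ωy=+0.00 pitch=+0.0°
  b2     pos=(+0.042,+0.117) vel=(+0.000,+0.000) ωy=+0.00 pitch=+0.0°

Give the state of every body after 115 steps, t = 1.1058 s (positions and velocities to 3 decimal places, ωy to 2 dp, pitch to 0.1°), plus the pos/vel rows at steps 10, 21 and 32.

State at t = 1.1058 s:
  b1     pos=(+0.000,+0.039) vel=(+0.000,+0.000) ωy=+0.00 pitch=+0.0°
  b2     pos=(+0.091,+0.050) vel=(+0.000,+0.000) ωy=+0.00 pitch=+90.0°

Key-timestep trajectory:
   step    t(s)  b1.x    b1.z    b1.vx   b1.vz   b2.x    b2.z    b2.vx   b2.vz 
     10  0.0962   +0.000  +0.039  -0.001  +0.003   +0.047  +0.116  +0.127  -0.022
     21  0.2019   +0.000  +0.039  -0.001  +0.001   +0.075  +0.093  +0.370  -0.689
     32  0.3077   +0.000  +0.039  +0.000  +0.000   +0.092  +0.047  -0.027  +0.094


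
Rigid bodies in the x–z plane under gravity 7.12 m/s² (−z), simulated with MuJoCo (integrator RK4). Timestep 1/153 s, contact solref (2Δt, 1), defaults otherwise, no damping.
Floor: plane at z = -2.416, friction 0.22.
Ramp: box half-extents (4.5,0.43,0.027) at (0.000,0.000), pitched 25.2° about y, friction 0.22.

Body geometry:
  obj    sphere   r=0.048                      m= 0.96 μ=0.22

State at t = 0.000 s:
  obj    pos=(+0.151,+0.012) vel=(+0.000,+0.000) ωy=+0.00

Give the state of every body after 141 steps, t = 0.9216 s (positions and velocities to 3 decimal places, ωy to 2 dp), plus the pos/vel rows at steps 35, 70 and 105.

State at t = 0.9216 s:
  obj    pos=(+0.983,-0.380) vel=(+1.806,-0.850) ωy=+41.56

Key-timestep trajectory:
   step    t(s)  obj.x    obj.z    obj.vx   obj.vz 
     35  0.2288   +0.202  -0.012  +0.448  -0.211
     70  0.4575   +0.356  -0.085  +0.897  -0.422
    105  0.6863   +0.612  -0.205  +1.345  -0.633


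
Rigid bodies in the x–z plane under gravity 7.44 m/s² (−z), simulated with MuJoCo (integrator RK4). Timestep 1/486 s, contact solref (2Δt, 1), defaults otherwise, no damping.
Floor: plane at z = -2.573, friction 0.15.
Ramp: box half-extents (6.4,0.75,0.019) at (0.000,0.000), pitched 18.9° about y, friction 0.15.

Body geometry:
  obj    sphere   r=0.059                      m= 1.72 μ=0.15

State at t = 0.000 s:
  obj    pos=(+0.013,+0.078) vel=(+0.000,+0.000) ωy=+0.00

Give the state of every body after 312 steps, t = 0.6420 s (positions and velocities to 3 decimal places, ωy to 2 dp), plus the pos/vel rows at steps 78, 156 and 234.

State at t = 0.6420 s:
  obj    pos=(+0.349,-0.037) vel=(+1.046,-0.358) ωy=+18.73

Key-timestep trajectory:
   step    t(s)  obj.x    obj.z    obj.vx   obj.vz 
     78  0.1605   +0.034  +0.071  +0.261  -0.090
    156  0.3210   +0.097  +0.049  +0.523  -0.179
    234  0.4815   +0.202  +0.013  +0.784  -0.268


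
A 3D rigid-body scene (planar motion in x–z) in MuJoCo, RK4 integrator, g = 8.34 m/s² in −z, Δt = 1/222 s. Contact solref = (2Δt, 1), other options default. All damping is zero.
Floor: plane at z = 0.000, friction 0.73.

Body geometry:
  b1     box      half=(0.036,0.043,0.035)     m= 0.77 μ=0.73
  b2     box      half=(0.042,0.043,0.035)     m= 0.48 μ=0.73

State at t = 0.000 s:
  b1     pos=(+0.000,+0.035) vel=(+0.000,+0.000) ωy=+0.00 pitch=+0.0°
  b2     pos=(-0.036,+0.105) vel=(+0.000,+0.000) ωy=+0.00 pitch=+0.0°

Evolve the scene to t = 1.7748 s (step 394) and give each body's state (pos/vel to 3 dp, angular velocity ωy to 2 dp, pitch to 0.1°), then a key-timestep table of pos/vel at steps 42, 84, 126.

State at t = 1.7748 s:
  b1     pos=(+0.000,+0.035) vel=(+0.000,+0.000) ωy=+0.00 pitch=+0.0°
  b2     pos=(-0.078,+0.042) vel=(+0.000,+0.000) ωy=+0.00 pitch=-90.0°

Key-timestep trajectory:
   step    t(s)  b1.x    b1.z    b1.vx   b1.vz   b2.x    b2.z    b2.vx   b2.vz 
     42  0.1892   +0.000  +0.035  +0.000  +0.000   -0.037  +0.105  -0.008  +0.000
     84  0.3784   +0.000  +0.035  +0.000  +0.000   -0.042  +0.104  -0.070  -0.012
    126  0.5676   +0.000  +0.035  +0.000  +0.000   -0.074  +0.070  -0.234  -0.663


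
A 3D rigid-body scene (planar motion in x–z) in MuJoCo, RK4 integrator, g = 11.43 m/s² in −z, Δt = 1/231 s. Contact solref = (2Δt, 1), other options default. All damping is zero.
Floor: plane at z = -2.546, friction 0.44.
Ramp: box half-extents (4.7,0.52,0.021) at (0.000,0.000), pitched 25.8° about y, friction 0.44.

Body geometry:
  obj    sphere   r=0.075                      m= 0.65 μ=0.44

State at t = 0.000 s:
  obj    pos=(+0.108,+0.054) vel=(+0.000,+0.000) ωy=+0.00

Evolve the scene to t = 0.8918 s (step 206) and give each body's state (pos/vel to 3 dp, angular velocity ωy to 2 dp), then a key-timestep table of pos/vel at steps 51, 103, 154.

State at t = 0.8918 s:
  obj    pos=(+1.380,-0.561) vel=(+2.853,-1.379) ωy=+42.24

Key-timestep trajectory:
   step    t(s)  obj.x    obj.z    obj.vx   obj.vz 
     51  0.2208   +0.186  +0.017  +0.706  -0.342
    103  0.4459   +0.426  -0.099  +1.427  -0.690
    154  0.6667   +0.819  -0.289  +2.133  -1.031


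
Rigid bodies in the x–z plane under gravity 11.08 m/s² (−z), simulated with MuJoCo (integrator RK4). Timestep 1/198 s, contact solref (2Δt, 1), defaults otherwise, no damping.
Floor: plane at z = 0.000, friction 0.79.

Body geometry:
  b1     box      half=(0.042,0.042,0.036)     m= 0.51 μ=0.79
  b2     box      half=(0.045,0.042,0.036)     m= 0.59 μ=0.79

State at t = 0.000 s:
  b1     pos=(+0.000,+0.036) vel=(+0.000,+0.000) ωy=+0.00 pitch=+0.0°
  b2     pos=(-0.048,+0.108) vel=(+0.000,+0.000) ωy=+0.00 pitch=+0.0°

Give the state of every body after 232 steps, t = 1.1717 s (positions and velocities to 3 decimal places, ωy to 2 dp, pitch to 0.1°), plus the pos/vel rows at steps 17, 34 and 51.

State at t = 1.1717 s:
  b1     pos=(+0.000,+0.036) vel=(+0.000,+0.000) ωy=+0.00 pitch=+0.0°
  b2     pos=(-0.091,+0.045) vel=(+0.000,+0.000) ωy=+0.00 pitch=-90.0°

Key-timestep trajectory:
   step    t(s)  b1.x    b1.z    b1.vx   b1.vz   b2.x    b2.z    b2.vx   b2.vz 
     17  0.0859   +0.000  +0.036  +0.000  +0.000   -0.052  +0.107  -0.099  -0.027
     34  0.1717   +0.000  +0.036  +0.000  +0.000   -0.067  +0.099  -0.250  -0.236
     51  0.2576   +0.000  +0.036  +0.000  +0.000   -0.090  +0.046  -0.332  -0.963


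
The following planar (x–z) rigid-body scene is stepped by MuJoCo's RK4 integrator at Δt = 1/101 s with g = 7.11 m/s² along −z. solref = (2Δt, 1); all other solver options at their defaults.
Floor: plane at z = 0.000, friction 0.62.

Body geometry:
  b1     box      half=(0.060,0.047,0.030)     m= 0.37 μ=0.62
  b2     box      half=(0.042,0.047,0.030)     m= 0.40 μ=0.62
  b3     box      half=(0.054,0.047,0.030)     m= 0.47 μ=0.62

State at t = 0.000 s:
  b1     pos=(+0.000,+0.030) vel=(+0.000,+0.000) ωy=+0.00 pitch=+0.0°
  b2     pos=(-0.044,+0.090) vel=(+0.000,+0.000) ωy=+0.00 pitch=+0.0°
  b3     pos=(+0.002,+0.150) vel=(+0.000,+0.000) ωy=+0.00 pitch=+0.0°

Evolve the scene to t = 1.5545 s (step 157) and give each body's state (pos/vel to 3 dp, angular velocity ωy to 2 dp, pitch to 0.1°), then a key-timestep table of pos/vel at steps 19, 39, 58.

State at t = 1.5545 s:
  b1     pos=(+0.000,+0.030) vel=(+0.000,+0.000) ωy=+0.00 pitch=+0.0°
  b2     pos=(-0.044,+0.090) vel=(+0.000,+0.000) ωy=+0.00 pitch=+0.0°
  b3     pos=(+0.136,+0.030) vel=(+0.000,+0.000) ωy=+0.00 pitch=+180.0°

Key-timestep trajectory:
   step    t(s)  b1.x    b1.z    b1.vx   b1.vz   b2.x    b2.z    b2.vx   b2.vz   b3.x    b3.z    b3.vx   b3.vz 
     19  0.1881   +0.000  +0.030  +0.000  +0.000   -0.044  +0.090  -0.001  +0.000   +0.011  +0.147  +0.110  -0.064
     39  0.3861   +0.000  +0.030  +0.001  +0.000   -0.044  +0.090  +0.001  +0.000   +0.056  +0.114  +0.351  +0.045
     58  0.5743   +0.000  +0.030  +0.000  +0.000   -0.044  +0.090  +0.000  +0.000   +0.127  +0.051  +0.393  -0.914


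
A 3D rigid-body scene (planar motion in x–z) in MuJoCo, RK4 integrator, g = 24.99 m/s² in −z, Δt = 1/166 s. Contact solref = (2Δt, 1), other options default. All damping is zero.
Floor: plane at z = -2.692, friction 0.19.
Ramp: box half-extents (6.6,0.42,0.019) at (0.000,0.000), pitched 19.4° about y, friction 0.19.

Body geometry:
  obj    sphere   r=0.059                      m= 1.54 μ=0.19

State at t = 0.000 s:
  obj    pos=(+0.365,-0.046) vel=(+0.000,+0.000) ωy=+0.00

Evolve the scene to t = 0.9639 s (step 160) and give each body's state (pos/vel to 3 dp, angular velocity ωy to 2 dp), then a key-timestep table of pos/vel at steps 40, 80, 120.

State at t = 0.9639 s:
  obj    pos=(+2.963,-0.961) vel=(+5.391,-1.898) ωy=+96.84

Key-timestep trajectory:
   step    t(s)  obj.x    obj.z    obj.vx   obj.vz 
     40  0.2410   +0.527  -0.103  +1.348  -0.475
     80  0.4819   +1.015  -0.275  +2.695  -0.949
    120  0.7229   +1.827  -0.561  +4.043  -1.424


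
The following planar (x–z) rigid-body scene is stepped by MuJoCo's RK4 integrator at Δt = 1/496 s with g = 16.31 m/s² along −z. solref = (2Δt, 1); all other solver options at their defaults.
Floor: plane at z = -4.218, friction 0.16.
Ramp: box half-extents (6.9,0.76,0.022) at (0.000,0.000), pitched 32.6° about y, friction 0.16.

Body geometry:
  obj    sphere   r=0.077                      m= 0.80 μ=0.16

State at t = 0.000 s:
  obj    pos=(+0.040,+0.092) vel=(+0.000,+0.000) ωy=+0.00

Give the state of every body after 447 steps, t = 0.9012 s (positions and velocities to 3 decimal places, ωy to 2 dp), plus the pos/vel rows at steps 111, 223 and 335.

State at t = 0.9012 s:
  obj    pos=(+2.294,-1.350) vel=(+4.992,-3.224) ωy=+64.18

Key-timestep trajectory:
   step    t(s)  obj.x    obj.z    obj.vx   obj.vz 
    111  0.2238   +0.179  +0.003  +1.246  -0.785
    223  0.4496   +0.601  -0.267  +2.497  -1.593
    335  0.6754   +1.306  -0.718  +3.761  -2.370


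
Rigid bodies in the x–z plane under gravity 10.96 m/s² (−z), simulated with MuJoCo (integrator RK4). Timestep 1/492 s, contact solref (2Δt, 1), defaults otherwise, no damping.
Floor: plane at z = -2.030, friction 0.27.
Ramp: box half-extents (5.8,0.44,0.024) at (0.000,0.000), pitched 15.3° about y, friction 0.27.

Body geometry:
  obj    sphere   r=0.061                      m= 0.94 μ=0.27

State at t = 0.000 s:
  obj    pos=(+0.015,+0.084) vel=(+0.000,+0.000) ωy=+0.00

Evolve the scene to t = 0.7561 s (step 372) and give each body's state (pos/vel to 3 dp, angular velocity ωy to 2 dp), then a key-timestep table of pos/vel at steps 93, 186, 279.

State at t = 0.7561 s:
  obj    pos=(+0.585,-0.072) vel=(+1.507,-0.412) ωy=+25.60

Key-timestep trajectory:
   step    t(s)  obj.x    obj.z    obj.vx   obj.vz 
     93  0.1890   +0.051  +0.074  +0.377  -0.103
    186  0.3780   +0.157  +0.045  +0.753  -0.206
    279  0.5671   +0.335  -0.004  +1.130  -0.309


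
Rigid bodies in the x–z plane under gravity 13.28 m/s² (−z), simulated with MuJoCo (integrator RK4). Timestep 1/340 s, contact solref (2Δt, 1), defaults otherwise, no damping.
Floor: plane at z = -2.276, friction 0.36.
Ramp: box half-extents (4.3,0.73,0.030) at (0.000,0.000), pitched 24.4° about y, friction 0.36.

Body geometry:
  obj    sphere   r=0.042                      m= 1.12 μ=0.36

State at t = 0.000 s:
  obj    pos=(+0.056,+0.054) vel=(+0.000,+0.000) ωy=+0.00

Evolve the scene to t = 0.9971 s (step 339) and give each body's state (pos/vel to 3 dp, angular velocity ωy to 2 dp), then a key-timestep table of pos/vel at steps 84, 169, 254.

State at t = 0.9971 s:
  obj    pos=(+1.830,-0.751) vel=(+3.558,-1.614) ωy=+93.02

Key-timestep trajectory:
   step    t(s)  obj.x    obj.z    obj.vx   obj.vz 
     84  0.2471   +0.165  +0.004  +0.882  -0.400
    169  0.4971   +0.497  -0.146  +1.774  -0.805
    254  0.7471   +1.052  -0.398  +2.666  -1.209


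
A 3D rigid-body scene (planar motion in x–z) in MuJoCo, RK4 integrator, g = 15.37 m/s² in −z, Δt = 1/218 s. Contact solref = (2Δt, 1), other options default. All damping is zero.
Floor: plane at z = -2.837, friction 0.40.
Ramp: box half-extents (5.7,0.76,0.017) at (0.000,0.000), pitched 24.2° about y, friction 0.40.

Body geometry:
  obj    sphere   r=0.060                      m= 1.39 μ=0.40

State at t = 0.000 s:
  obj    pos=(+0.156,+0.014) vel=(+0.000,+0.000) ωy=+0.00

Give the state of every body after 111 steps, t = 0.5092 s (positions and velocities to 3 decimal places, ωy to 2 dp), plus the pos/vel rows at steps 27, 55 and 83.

State at t = 0.5092 s:
  obj    pos=(+0.688,-0.225) vel=(+2.090,-0.939) ωy=+38.18

Key-timestep trajectory:
   step    t(s)  obj.x    obj.z    obj.vx   obj.vz 
     27  0.1239   +0.188  +0.000  +0.509  -0.229
     55  0.2523   +0.287  -0.044  +1.036  -0.466
     83  0.3807   +0.454  -0.119  +1.563  -0.702


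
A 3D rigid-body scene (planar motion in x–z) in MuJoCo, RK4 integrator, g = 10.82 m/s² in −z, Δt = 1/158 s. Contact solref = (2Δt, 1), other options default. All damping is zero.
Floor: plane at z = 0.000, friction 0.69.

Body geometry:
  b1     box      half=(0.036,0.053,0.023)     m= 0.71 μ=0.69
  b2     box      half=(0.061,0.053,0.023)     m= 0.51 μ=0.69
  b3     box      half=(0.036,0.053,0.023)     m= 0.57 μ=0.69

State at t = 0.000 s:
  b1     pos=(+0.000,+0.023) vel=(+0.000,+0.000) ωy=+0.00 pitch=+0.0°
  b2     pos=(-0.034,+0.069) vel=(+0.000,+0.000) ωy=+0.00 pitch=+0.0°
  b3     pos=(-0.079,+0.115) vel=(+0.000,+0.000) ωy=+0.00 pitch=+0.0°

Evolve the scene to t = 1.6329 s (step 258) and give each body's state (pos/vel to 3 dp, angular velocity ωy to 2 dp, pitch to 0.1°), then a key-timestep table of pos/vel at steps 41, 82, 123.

State at t = 1.6329 s:
  b1     pos=(+0.000,+0.023) vel=(+0.000,+0.000) ωy=+0.00 pitch=+0.0°
  b2     pos=(-0.095,+0.061) vel=(+0.000,+0.000) ωy=+0.00 pitch=-90.0°
  b3     pos=(-0.150,+0.036) vel=(+0.000,+0.000) ωy=+0.00 pitch=-90.0°

Key-timestep trajectory:
   step    t(s)  b1.x    b1.z    b1.vx   b1.vz   b2.x    b2.z    b2.vx   b2.vz   b3.x    b3.z    b3.vx   b3.vz 
     41  0.2595   +0.000  +0.023  +0.000  +0.000   -0.068  +0.065  -0.143  +0.009   -0.154  +0.036  -0.205  +0.127
     82  0.5190   +0.000  +0.023  +0.000  +0.000   -0.099  +0.062  +0.118  -0.033   -0.150  +0.036  -0.005  +0.005
    123  0.7785   +0.000  +0.023  +0.000  +0.000   -0.096  +0.061  +0.099  -0.034   -0.150  +0.036  +0.000  +0.000


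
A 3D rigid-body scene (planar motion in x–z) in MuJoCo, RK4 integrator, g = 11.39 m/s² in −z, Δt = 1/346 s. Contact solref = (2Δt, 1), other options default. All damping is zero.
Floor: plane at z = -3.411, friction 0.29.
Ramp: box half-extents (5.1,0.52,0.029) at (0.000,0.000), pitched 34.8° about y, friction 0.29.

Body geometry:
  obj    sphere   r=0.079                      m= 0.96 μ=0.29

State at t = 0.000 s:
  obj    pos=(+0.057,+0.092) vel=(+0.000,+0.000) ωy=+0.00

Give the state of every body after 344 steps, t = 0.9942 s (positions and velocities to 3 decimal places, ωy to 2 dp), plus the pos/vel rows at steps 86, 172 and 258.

State at t = 0.9942 s:
  obj    pos=(+1.942,-1.218) vel=(+3.791,-2.635) ωy=+58.43

Key-timestep trajectory:
   step    t(s)  obj.x    obj.z    obj.vx   obj.vz 
     86  0.2486   +0.175  +0.010  +0.948  -0.659
    172  0.4971   +0.528  -0.236  +1.896  -1.317
    258  0.7457   +1.117  -0.645  +2.843  -1.976


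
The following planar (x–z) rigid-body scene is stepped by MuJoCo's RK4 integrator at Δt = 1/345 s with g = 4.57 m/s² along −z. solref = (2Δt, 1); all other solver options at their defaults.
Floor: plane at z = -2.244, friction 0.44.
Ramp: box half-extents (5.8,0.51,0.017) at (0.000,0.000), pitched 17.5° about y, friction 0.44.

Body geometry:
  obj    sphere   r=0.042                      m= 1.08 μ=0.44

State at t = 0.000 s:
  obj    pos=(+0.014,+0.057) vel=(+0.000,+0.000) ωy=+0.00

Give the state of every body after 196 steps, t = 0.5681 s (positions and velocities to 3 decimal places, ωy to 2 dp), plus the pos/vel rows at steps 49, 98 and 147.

State at t = 0.5681 s:
  obj    pos=(+0.165,+0.010) vel=(+0.532,-0.168) ωy=+13.27

Key-timestep trajectory:
   step    t(s)  obj.x    obj.z    obj.vx   obj.vz 
     49  0.1420   +0.024  +0.054  +0.133  -0.042
     98  0.2841   +0.052  +0.045  +0.266  -0.084
    147  0.4261   +0.099  +0.031  +0.399  -0.126


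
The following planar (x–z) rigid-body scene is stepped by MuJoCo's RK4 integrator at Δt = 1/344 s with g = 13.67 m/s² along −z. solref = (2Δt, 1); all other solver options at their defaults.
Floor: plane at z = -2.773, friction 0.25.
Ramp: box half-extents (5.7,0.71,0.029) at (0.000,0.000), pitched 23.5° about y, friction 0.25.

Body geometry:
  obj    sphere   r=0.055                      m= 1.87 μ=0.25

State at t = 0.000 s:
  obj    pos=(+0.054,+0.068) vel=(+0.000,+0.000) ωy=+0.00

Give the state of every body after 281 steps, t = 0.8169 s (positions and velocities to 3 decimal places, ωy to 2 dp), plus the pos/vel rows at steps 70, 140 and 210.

State at t = 0.8169 s:
  obj    pos=(+1.245,-0.450) vel=(+2.917,-1.268) ωy=+57.82

Key-timestep trajectory:
   step    t(s)  obj.x    obj.z    obj.vx   obj.vz 
     70  0.2035   +0.128  +0.036  +0.727  -0.316
    140  0.4070   +0.350  -0.060  +1.453  -0.632
    210  0.6105   +0.719  -0.221  +2.180  -0.948


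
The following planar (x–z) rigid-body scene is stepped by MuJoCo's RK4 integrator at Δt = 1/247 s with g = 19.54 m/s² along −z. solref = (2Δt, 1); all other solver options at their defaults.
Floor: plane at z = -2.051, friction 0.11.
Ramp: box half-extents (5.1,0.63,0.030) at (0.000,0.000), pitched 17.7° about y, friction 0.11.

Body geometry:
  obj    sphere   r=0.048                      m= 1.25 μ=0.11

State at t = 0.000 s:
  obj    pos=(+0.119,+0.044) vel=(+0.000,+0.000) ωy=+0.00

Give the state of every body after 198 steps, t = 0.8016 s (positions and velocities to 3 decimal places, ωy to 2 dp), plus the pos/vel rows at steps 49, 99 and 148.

State at t = 0.8016 s:
  obj    pos=(+1.418,-0.371) vel=(+3.241,-1.034) ωy=+70.85

Key-timestep trajectory:
   step    t(s)  obj.x    obj.z    obj.vx   obj.vz 
     49  0.1984   +0.199  +0.018  +0.802  -0.256
     99  0.4008   +0.444  -0.060  +1.621  -0.517
    148  0.5992   +0.845  -0.188  +2.423  -0.773


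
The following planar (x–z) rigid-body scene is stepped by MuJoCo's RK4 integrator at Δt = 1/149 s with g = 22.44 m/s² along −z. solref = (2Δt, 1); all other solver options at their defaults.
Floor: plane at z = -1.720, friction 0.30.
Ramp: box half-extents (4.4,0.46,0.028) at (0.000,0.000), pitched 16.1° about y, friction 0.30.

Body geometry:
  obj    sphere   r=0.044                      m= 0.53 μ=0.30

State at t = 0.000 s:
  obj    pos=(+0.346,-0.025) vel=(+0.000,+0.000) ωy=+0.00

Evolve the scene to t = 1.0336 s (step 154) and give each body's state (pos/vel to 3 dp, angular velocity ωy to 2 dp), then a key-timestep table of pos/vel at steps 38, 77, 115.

State at t = 1.0336 s:
  obj    pos=(+2.627,-0.683) vel=(+4.414,-1.274) ωy=+104.40

Key-timestep trajectory:
   step    t(s)  obj.x    obj.z    obj.vx   obj.vz 
     38  0.2550   +0.485  -0.065  +1.089  -0.314
     77  0.5168   +0.916  -0.190  +2.207  -0.637
    115  0.7718   +1.618  -0.392  +3.296  -0.951


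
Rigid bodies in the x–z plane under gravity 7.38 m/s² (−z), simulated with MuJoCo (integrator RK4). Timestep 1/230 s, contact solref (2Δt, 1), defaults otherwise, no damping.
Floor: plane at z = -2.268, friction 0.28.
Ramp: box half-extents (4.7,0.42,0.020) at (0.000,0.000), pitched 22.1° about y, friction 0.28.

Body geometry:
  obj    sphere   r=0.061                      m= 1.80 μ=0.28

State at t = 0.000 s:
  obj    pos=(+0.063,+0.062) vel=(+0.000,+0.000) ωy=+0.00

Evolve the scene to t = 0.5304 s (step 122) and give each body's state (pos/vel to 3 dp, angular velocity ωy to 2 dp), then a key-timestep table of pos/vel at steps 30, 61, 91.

State at t = 0.5304 s:
  obj    pos=(+0.322,-0.043) vel=(+0.975,-0.396) ωy=+17.24

Key-timestep trajectory:
   step    t(s)  obj.x    obj.z    obj.vx   obj.vz 
     30  0.1304   +0.079  +0.055  +0.240  -0.097
     61  0.2652   +0.128  +0.036  +0.487  -0.198
     91  0.3957   +0.207  +0.003  +0.727  -0.295


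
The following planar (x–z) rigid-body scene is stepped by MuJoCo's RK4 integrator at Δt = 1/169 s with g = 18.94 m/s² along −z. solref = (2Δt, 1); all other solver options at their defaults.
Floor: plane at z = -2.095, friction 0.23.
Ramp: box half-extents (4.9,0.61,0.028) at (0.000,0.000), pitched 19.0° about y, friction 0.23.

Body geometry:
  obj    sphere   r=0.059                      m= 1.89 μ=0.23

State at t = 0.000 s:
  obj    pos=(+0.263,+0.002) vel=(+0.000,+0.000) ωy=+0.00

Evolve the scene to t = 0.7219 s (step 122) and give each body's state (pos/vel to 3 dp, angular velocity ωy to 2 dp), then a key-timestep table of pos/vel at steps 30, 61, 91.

State at t = 0.7219 s:
  obj    pos=(+1.348,-0.372) vel=(+3.006,-1.035) ωy=+53.87

Key-timestep trajectory:
   step    t(s)  obj.x    obj.z    obj.vx   obj.vz 
     30  0.1775   +0.329  -0.021  +0.739  -0.255
     61  0.3609   +0.534  -0.092  +1.503  -0.518
     91  0.5385   +0.867  -0.206  +2.242  -0.772


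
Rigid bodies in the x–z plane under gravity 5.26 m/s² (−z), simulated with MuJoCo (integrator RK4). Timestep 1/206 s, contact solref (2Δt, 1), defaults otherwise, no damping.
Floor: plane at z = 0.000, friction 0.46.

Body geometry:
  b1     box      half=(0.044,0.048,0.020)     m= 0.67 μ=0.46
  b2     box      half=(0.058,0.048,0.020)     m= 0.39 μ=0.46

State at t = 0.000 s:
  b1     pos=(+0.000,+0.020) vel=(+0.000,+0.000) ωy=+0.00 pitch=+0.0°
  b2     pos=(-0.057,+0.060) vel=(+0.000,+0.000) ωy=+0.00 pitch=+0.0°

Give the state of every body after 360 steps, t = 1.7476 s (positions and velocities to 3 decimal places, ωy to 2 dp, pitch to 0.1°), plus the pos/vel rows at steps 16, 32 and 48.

State at t = 1.7476 s:
  b1     pos=(+0.000,+0.020) vel=(+0.000,+0.000) ωy=+0.00 pitch=+0.0°
  b2     pos=(-0.066,+0.049) vel=(+0.000,+0.000) ωy=+0.00 pitch=-34.3°

Key-timestep trajectory:
   step    t(s)  b1.x    b1.z    b1.vx   b1.vz   b2.x    b2.z    b2.vx   b2.vz 
     16  0.0777   +0.000  +0.020  +0.000  +0.000   -0.059  +0.058  -0.057  -0.044
     32  0.1553   +0.000  +0.020  +0.000  +0.000   -0.065  +0.051  -0.089  -0.149
     48  0.2330   +0.000  +0.020  +0.000  +0.000   -0.067  +0.050  +0.045  -0.028


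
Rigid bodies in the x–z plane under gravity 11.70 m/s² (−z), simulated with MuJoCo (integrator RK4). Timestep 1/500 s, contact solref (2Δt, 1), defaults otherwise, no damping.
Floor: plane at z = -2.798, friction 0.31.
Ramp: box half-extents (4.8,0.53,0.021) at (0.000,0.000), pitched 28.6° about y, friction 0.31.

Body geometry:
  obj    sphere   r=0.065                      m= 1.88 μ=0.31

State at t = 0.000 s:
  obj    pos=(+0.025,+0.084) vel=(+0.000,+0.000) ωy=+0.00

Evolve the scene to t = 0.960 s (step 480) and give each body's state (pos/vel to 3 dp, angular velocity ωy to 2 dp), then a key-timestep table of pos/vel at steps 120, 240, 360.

State at t = 0.960 s:
  obj    pos=(+1.644,-0.798) vel=(+3.372,-1.838) ωy=+59.08

Key-timestep trajectory:
   step    t(s)  obj.x    obj.z    obj.vx   obj.vz 
    120  0.2400   +0.126  +0.029  +0.843  -0.460
    240  0.4800   +0.430  -0.136  +1.686  -0.919
    360  0.7200   +0.936  -0.412  +2.529  -1.379


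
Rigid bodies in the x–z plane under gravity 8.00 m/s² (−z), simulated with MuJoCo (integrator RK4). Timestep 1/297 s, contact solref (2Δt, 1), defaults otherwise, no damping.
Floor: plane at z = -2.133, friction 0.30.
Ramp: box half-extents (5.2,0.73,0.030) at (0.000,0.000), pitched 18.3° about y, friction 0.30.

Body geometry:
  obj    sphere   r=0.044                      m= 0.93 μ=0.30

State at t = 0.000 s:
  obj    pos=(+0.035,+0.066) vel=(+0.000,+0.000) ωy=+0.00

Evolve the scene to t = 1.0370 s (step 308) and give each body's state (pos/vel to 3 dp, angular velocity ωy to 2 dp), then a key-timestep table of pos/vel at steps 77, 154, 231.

State at t = 1.0370 s:
  obj    pos=(+0.951,-0.237) vel=(+1.767,-0.584) ωy=+42.28

Key-timestep trajectory:
   step    t(s)  obj.x    obj.z    obj.vx   obj.vz 
     77  0.2593   +0.092  +0.047  +0.442  -0.146
    154  0.5185   +0.264  -0.009  +0.883  -0.292
    231  0.7778   +0.550  -0.104  +1.325  -0.438


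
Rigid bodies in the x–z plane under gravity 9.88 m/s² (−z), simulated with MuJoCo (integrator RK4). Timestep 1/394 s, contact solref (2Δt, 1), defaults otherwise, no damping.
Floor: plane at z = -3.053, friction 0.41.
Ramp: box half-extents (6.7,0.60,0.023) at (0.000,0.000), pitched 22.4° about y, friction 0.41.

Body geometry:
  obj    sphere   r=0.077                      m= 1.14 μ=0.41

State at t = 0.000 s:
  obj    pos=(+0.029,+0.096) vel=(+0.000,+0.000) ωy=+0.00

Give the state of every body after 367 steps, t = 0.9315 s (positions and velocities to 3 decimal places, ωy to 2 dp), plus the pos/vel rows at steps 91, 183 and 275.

State at t = 0.9315 s:
  obj    pos=(+1.108,-0.348) vel=(+2.316,-0.955) ωy=+32.53

Key-timestep trajectory:
   step    t(s)  obj.x    obj.z    obj.vx   obj.vz 
     91  0.2310   +0.095  +0.069  +0.574  -0.237
    183  0.4645   +0.297  -0.014  +1.155  -0.476
    275  0.6980   +0.635  -0.153  +1.735  -0.715


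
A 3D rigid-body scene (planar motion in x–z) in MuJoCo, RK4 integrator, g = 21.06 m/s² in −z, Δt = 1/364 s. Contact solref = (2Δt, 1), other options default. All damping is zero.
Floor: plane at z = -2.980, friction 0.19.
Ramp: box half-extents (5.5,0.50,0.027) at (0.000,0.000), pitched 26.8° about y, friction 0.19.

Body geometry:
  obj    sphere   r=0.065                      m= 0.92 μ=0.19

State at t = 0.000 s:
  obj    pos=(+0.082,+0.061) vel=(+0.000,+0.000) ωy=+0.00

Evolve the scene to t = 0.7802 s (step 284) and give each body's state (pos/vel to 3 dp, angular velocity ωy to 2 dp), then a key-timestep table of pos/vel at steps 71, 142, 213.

State at t = 0.7802 s:
  obj    pos=(+1.925,-0.869) vel=(+4.724,-2.386) ωy=+81.40

Key-timestep trajectory:
   step    t(s)  obj.x    obj.z    obj.vx   obj.vz 
     71  0.1951   +0.197  +0.003  +1.181  -0.597
    142  0.3901   +0.543  -0.171  +2.362  -1.193
    213  0.5852   +1.119  -0.462  +3.543  -1.790


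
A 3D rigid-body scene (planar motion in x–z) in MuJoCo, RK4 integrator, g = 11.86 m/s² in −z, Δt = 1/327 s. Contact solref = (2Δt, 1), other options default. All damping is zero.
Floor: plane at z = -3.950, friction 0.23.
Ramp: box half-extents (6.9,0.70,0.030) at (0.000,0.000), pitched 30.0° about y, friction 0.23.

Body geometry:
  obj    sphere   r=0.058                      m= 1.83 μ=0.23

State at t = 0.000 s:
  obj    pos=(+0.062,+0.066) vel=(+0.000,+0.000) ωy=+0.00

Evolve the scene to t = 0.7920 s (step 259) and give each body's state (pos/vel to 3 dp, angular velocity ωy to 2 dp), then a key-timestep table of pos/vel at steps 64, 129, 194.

State at t = 0.7920 s:
  obj    pos=(+1.213,-0.599) vel=(+2.906,-1.678) ωy=+57.83

Key-timestep trajectory:
   step    t(s)  obj.x    obj.z    obj.vx   obj.vz 
     64  0.1957   +0.132  +0.025  +0.718  -0.415
    129  0.3945   +0.347  -0.099  +1.447  -0.836
    194  0.5933   +0.708  -0.307  +2.176  -1.257


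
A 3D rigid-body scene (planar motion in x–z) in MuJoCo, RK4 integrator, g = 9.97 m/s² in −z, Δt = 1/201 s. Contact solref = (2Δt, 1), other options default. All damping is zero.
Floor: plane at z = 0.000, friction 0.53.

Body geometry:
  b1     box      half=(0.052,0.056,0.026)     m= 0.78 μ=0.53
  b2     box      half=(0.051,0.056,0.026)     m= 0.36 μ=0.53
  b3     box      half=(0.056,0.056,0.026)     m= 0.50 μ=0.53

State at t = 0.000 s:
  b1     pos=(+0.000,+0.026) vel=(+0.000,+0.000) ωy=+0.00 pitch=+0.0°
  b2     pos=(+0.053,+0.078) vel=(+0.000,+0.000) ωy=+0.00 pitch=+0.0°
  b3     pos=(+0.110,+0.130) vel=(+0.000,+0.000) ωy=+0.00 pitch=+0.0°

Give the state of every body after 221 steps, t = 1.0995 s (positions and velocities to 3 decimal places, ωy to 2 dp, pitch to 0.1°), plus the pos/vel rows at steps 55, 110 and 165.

State at t = 1.0995 s:
  b1     pos=(+0.000,+0.026) vel=(+0.000,+0.000) ωy=+0.00 pitch=+0.0°
  b2     pos=(+0.101,+0.051) vel=(+0.000,+0.000) ωy=+0.00 pitch=+90.0°
  b3     pos=(+0.201,+0.056) vel=(-0.001,+0.001) ωy=-0.02 pitch=+90.0°

Key-timestep trajectory:
   step    t(s)  b1.x    b1.z    b1.vx   b1.vz   b2.x    b2.z    b2.vx   b2.vz   b3.x    b3.z    b3.vx   b3.vz 
     55  0.2736   +0.000  +0.026  +0.000  +0.000   +0.092  +0.055  +0.163  -0.048   +0.165  +0.061  +0.091  +0.000
    110  0.5473   +0.000  +0.026  +0.000  +0.000   +0.101  +0.051  +0.000  +0.000   +0.211  +0.060  +0.084  +0.024
    165  0.8209   +0.000  +0.026  +0.000  +0.000   +0.101  +0.051  +0.000  +0.000   +0.197  +0.057  +0.101  -0.040


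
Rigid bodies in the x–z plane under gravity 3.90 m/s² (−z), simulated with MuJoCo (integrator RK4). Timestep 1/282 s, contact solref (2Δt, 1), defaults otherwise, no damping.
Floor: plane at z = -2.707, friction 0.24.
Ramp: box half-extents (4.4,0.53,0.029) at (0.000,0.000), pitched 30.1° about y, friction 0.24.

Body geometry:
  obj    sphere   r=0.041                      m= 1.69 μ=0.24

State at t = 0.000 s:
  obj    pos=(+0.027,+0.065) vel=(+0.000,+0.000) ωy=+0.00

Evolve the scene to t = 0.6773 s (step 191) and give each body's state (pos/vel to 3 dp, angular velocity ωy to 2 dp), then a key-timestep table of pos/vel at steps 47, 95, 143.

State at t = 0.6773 s:
  obj    pos=(+0.304,-0.096) vel=(+0.819,-0.475) ωy=+23.07

Key-timestep trajectory:
   step    t(s)  obj.x    obj.z    obj.vx   obj.vz 
     47  0.1667   +0.044  +0.055  +0.202  -0.117
     95  0.3369   +0.096  +0.025  +0.407  -0.236
    143  0.5071   +0.183  -0.025  +0.613  -0.355


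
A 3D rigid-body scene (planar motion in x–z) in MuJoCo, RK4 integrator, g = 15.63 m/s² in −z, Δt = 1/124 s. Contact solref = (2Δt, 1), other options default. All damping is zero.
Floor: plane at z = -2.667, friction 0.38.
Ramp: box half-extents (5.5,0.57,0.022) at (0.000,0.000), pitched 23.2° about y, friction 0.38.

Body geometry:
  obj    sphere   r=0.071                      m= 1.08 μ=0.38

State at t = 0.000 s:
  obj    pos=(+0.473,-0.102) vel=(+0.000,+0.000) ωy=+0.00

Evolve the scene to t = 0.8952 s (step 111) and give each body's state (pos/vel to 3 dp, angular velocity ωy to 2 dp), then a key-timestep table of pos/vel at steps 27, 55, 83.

State at t = 0.8952 s:
  obj    pos=(+2.093,-0.796) vel=(+3.618,-1.551) ωy=+55.44

Key-timestep trajectory:
   step    t(s)  obj.x    obj.z    obj.vx   obj.vz 
     27  0.2177   +0.569  -0.143  +0.880  -0.377
     55  0.4435   +0.871  -0.272  +1.793  -0.769
     83  0.6694   +1.379  -0.490  +2.706  -1.160


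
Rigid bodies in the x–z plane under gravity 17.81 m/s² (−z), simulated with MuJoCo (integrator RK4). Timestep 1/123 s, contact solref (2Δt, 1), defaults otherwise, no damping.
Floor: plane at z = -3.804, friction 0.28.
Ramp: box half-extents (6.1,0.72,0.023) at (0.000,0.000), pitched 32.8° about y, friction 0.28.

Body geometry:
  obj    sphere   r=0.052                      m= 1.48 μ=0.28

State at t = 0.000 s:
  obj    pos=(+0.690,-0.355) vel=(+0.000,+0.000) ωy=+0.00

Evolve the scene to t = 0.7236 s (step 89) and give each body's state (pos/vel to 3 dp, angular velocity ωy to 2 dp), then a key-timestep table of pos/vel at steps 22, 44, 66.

State at t = 0.7236 s:
  obj    pos=(+2.207,-1.333) vel=(+4.192,-2.701) ωy=+95.84

Key-timestep trajectory:
   step    t(s)  obj.x    obj.z    obj.vx   obj.vz 
     22  0.1789   +0.783  -0.415  +1.037  -0.668
     44  0.3577   +1.061  -0.594  +2.072  -1.336
     66  0.5366   +1.524  -0.893  +3.108  -2.003


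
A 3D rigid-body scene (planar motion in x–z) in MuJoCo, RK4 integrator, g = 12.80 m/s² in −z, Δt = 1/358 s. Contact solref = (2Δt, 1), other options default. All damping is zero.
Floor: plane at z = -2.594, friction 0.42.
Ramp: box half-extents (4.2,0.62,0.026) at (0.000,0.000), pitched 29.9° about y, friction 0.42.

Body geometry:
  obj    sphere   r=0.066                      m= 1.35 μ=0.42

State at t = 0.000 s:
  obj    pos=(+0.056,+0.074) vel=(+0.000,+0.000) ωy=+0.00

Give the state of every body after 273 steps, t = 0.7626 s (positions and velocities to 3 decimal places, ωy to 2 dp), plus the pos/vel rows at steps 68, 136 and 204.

State at t = 0.7626 s:
  obj    pos=(+1.205,-0.587) vel=(+3.013,-1.733) ωy=+52.65

Key-timestep trajectory:
   step    t(s)  obj.x    obj.z    obj.vx   obj.vz 
     68  0.1899   +0.127  +0.033  +0.751  -0.432
    136  0.3799   +0.341  -0.090  +1.501  -0.863
    204  0.5698   +0.698  -0.295  +2.251  -1.295
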